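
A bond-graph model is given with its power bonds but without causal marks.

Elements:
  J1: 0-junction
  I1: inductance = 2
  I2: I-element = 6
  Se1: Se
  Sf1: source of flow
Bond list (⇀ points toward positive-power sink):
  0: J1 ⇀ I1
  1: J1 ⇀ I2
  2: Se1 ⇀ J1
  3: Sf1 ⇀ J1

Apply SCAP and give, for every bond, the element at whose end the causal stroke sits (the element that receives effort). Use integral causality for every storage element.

bond 2 stroke→J1  (Se1: effort source, stroke at far end)
bond 3 stroke→Sf1  (source Sf1 imposes f)
bond 0 stroke→I1  (0-jn J1 has e-setter on 2)
bond 1 stroke→I2  (J1 effort already set via bond 2)

β0 stroke→I1
β1 stroke→I2
β2 stroke→J1
β3 stroke→Sf1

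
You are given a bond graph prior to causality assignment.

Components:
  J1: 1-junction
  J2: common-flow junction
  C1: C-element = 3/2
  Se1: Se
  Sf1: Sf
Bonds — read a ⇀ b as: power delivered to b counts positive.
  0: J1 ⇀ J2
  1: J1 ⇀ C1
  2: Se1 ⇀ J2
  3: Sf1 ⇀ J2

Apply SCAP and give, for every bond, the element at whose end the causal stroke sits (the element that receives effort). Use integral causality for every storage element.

b2 →J2  (source Se1 imposes e)
b3 →Sf1  (Sf1 (Sf) sets flow on bond)
b0 →J2  (J2 flow already set via bond 3)
b1 →J1  (common-f at J1 fixed by 0)

β0 stroke at J2
β1 stroke at J1
β2 stroke at J2
β3 stroke at Sf1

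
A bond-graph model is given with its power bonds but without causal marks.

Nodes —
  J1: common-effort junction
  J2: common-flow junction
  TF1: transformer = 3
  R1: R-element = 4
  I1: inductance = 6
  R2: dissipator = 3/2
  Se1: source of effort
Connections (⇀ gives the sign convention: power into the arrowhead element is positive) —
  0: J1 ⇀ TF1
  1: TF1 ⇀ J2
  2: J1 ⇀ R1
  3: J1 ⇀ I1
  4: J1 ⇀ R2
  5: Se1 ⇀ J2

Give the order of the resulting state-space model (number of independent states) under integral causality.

1  (I1 all integral)

bond 5 |J2  (Se1 (Se) sets effort on bond)
bond 1 |TF1  (J2 needs exactly one f-in)
bond 0 |J1  (TF1 one-in-one-out from 1)
bond 2 |R1  (0-jn J1 has e-setter on 0)
bond 3 |I1  (J1 effort already set via bond 0)
bond 4 |R2  (J1 effort already set via bond 0)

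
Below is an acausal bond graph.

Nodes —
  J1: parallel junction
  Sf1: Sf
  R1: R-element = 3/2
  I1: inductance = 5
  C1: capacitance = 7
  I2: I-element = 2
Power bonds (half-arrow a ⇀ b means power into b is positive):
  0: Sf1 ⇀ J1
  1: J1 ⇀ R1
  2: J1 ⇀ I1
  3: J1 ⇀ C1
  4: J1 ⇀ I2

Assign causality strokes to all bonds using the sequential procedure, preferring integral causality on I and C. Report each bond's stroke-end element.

b0 |Sf1
b1 |R1
b2 |I1
b3 |J1
b4 |I2

#0 stroke at Sf1  (Sf1 (Sf) sets flow on bond)
#2 stroke at I1  (I1 integral (f out))
#3 stroke at J1  (C1 outputs effort q/C1)
#1 stroke at R1  (J1: bond 3 brought effort, rest push out)
#4 stroke at I2  (common-e at J1 fixed by 3)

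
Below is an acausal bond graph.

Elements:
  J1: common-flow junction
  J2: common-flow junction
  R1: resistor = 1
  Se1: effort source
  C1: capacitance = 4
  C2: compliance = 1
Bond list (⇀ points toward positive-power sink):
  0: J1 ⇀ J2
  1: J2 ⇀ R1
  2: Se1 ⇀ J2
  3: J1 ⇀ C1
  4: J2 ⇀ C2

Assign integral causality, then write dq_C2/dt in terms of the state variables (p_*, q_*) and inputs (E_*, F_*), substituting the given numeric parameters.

dq_C2/dt = E_Se1 - q_C1/4 - q_C2

β2 stroke→J2  (Se1 (Se) sets effort on bond)
β3 stroke→J1  (C1: C, integral causality)
β0 stroke→J2  (closing 1-jn rule on J1)
β4 stroke→J2  (C2: C, integral causality)
β1 stroke→R1  (J2: last free bond brings flow in)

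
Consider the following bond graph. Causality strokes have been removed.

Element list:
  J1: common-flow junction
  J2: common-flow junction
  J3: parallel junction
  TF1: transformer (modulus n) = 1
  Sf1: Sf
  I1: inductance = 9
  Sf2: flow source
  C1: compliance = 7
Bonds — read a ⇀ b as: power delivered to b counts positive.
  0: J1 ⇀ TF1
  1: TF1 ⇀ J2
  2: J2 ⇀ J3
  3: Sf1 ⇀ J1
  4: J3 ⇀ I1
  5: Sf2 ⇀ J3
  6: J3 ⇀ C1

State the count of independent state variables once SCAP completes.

bond 3 →Sf1  (Sf1 fixes flow; stroke at Sf1)
bond 5 →Sf2  (Sf2 (Sf) sets flow on bond)
bond 0 →J1  (common-f at J1 fixed by 3)
bond 1 →TF1  (TF1: transformer flips bond 0)
bond 2 →J2  (1-jn J2 has f-setter on 1)
bond 4 →I1  (prefer integral on I1)
bond 6 →J3  (closing 0-jn rule on J3)

2  (C1, I1 all integral)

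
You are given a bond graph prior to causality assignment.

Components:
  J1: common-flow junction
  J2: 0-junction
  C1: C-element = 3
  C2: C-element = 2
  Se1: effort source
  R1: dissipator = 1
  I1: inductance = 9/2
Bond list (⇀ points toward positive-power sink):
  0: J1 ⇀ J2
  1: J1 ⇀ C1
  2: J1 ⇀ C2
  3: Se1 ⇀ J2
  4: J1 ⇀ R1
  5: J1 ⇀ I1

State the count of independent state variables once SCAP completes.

b3 →J2  (Se1 (Se) sets effort on bond)
b0 →J1  (0-jn J2 has e-setter on 3)
b1 →J1  (C1 integral (e out))
b2 →J1  (C2 outputs effort q/C2)
b5 →I1  (I1 integral (f out))
b4 →J1  (J1 flow already set via bond 5)

3  (C1, C2, I1 all integral)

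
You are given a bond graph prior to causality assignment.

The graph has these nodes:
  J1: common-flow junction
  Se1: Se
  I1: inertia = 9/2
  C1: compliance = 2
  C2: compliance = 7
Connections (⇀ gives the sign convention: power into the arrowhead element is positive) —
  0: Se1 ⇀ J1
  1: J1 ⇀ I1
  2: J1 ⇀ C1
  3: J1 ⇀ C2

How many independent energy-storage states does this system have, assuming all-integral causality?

b0 stroke→J1  (Se1 (Se) sets effort on bond)
b1 stroke→I1  (prefer integral on I1)
b2 stroke→J1  (J1: bond 1 brought flow, rest push out)
b3 stroke→J1  (common-f at J1 fixed by 1)

3  (C1, C2, I1 all integral)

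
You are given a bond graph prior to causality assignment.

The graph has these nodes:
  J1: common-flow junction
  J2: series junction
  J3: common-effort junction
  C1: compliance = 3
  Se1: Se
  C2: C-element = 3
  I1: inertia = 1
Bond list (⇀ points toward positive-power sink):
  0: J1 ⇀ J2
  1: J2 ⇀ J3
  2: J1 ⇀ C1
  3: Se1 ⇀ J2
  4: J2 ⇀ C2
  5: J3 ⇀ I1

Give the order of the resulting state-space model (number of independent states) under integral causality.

β3 stroke at J2  (Se1 (Se) sets effort on bond)
β2 stroke at J1  (C1: C, integral causality)
β0 stroke at J2  (closing 1-jn rule on J1)
β4 stroke at J2  (C2 outputs effort q/C2)
β1 stroke at J3  (J2 needs exactly one f-in)
β5 stroke at I1  (J3 effort already set via bond 1)

3  (C1, C2, I1 all integral)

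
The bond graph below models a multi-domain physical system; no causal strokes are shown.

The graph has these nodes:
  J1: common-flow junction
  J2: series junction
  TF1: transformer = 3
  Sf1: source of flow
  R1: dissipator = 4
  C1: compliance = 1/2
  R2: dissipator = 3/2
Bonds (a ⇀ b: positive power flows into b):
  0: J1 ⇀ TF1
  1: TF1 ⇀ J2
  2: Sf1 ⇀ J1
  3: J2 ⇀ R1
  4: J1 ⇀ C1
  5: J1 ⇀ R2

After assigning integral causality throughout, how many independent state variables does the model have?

1  (C1 all integral)

b2 →Sf1  (source Sf1 imposes f)
b0 →J1  (J1: bond 2 brought flow, rest push out)
b4 →J1  (J1 flow already set via bond 2)
b5 →J1  (J1: bond 2 brought flow, rest push out)
b1 →TF1  (TF TF1: opposite of bond 0)
b3 →J2  (common-f at J2 fixed by 1)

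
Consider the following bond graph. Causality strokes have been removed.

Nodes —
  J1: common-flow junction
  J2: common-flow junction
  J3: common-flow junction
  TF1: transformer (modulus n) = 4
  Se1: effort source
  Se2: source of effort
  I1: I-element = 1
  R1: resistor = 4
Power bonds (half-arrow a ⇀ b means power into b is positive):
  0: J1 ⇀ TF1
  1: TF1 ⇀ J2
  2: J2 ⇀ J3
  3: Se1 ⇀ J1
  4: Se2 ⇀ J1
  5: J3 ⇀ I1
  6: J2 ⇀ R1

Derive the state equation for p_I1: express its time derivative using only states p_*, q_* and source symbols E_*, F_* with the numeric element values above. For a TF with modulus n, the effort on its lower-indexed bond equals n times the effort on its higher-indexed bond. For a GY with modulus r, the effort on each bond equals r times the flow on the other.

dp_I1/dt = E_Se1/4 + E_Se2/4 - 4*p_I1

b3 →J1  (source Se1 imposes e)
b4 →J1  (Se2 fixes effort; stroke away)
b0 →TF1  (J1: last free bond brings flow in)
b1 →J2  (TF1 one-in-one-out from 0)
b5 →I1  (I1: I, integral causality)
b2 →J3  (common-f at J3 fixed by 5)
b6 →J2  (1-jn J2 has f-setter on 2)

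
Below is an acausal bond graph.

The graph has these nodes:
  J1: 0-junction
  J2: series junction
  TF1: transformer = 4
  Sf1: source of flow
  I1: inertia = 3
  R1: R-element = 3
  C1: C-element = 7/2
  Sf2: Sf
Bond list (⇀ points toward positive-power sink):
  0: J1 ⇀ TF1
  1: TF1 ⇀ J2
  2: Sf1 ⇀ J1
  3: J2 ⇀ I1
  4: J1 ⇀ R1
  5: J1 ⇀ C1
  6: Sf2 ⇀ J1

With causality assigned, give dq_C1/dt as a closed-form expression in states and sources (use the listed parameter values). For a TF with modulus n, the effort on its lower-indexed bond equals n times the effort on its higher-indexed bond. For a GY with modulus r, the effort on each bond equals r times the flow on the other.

bond 2 |Sf1  (source Sf1 imposes f)
bond 6 |Sf2  (source Sf2 imposes f)
bond 3 |I1  (I1 integral (f out))
bond 1 |J2  (J2 flow already set via bond 3)
bond 0 |TF1  (TF1 one-in-one-out from 1)
bond 5 |J1  (prefer integral on C1)
bond 4 |R1  (common-e at J1 fixed by 5)

dq_C1/dt = F_Sf1 + F_Sf2 - p_I1/12 - 2*q_C1/21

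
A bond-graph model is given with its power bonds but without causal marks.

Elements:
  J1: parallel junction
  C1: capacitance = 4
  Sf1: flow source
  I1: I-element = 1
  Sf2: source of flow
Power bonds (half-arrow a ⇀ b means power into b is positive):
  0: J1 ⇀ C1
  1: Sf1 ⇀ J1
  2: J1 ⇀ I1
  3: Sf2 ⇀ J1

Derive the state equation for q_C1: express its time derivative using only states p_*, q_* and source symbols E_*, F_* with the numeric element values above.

b1 stroke at Sf1  (source Sf1 imposes f)
b3 stroke at Sf2  (Sf2 (Sf) sets flow on bond)
b0 stroke at J1  (C1 outputs effort q/C1)
b2 stroke at I1  (common-e at J1 fixed by 0)

dq_C1/dt = F_Sf1 + F_Sf2 - p_I1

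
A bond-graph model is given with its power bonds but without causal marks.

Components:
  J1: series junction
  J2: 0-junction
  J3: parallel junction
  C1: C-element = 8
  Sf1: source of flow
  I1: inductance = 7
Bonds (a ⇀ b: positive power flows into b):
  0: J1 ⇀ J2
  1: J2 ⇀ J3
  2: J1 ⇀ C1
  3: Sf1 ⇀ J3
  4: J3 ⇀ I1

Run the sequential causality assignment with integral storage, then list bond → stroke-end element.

b0 stroke at J2
b1 stroke at J3
b2 stroke at J1
b3 stroke at Sf1
b4 stroke at I1

β3 stroke at Sf1  (source Sf1 imposes f)
β2 stroke at J1  (prefer integral on C1)
β0 stroke at J2  (J1 needs exactly one f-in)
β1 stroke at J3  (J2 effort already set via bond 0)
β4 stroke at I1  (J3: bond 1 brought effort, rest push out)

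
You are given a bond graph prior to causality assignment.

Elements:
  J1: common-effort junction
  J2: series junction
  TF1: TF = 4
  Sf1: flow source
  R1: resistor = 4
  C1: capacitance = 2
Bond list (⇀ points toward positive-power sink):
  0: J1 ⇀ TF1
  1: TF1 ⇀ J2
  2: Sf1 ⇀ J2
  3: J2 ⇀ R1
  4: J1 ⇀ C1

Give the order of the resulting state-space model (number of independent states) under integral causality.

1  (C1 all integral)

β2 |Sf1  (Sf1 fixes flow; stroke at Sf1)
β1 |J2  (J2: bond 2 brought flow, rest push out)
β3 |J2  (common-f at J2 fixed by 2)
β0 |TF1  (TF1 one-in-one-out from 1)
β4 |J1  (only one effort-in slot at J1)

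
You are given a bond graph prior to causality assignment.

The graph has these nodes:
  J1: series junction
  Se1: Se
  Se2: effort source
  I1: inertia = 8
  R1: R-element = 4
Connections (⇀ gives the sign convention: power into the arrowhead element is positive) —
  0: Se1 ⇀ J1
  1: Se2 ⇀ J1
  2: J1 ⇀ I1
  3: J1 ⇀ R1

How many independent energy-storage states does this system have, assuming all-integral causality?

β0 stroke→J1  (Se1 fixes effort; stroke away)
β1 stroke→J1  (source Se2 imposes e)
β2 stroke→I1  (I1 outputs flow p/I1)
β3 stroke→J1  (1-jn J1 has f-setter on 2)

1  (I1 all integral)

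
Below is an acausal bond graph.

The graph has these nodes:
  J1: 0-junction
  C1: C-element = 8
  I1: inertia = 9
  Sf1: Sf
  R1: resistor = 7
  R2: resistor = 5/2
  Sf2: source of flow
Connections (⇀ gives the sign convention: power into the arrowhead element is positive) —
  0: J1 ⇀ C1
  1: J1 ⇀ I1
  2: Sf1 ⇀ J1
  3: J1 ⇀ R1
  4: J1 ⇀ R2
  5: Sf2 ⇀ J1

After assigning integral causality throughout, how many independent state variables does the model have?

2  (C1, I1 all integral)

bond 2 |Sf1  (Sf1: flow source, stroke at near end)
bond 5 |Sf2  (Sf2 fixes flow; stroke at Sf2)
bond 0 |J1  (prefer integral on C1)
bond 1 |I1  (0-jn J1 has e-setter on 0)
bond 3 |R1  (0-jn J1 has e-setter on 0)
bond 4 |R2  (J1: bond 0 brought effort, rest push out)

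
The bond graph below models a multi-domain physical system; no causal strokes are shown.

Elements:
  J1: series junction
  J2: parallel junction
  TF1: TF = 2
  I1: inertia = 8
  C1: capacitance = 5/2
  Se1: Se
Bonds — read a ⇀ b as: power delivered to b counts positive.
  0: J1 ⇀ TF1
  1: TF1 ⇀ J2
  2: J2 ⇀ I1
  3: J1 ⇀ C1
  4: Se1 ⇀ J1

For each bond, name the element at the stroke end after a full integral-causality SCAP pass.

bond 0 stroke at TF1
bond 1 stroke at J2
bond 2 stroke at I1
bond 3 stroke at J1
bond 4 stroke at J1

β4 stroke at J1  (Se1 (Se) sets effort on bond)
β2 stroke at I1  (I1 outputs flow p/I1)
β1 stroke at J2  (J2: last free bond brings effort in)
β0 stroke at TF1  (through TF1, causality passes straight; one stroke at TF1)
β3 stroke at J1  (J1: bond 0 brought flow, rest push out)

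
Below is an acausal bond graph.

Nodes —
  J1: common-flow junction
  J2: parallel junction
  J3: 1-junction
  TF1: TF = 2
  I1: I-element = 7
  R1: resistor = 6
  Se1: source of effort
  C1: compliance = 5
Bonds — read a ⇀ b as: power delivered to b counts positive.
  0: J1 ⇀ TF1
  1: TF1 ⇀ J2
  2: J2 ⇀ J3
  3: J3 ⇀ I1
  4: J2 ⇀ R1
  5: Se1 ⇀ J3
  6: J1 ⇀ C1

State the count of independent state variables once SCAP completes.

2  (C1, I1 all integral)

β5 |J3  (Se1: effort source, stroke at far end)
β3 |I1  (prefer integral on I1)
β2 |J3  (J3 flow already set via bond 3)
β6 |J1  (C1 outputs effort q/C1)
β0 |TF1  (closing 1-jn rule on J1)
β1 |J2  (TF1 one-in-one-out from 0)
β4 |R1  (J2: bond 1 brought effort, rest push out)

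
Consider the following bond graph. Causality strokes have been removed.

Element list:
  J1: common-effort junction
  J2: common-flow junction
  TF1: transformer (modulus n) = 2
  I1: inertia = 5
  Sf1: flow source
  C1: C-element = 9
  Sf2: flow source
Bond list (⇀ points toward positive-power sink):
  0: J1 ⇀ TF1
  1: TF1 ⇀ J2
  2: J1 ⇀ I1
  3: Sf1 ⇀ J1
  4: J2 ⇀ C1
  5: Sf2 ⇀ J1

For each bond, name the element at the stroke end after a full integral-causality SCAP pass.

β0 stroke→J1
β1 stroke→TF1
β2 stroke→I1
β3 stroke→Sf1
β4 stroke→J2
β5 stroke→Sf2

bond 3 →Sf1  (source Sf1 imposes f)
bond 5 →Sf2  (Sf2 fixes flow; stroke at Sf2)
bond 2 →I1  (I1 outputs flow p/I1)
bond 0 →J1  (J1 needs exactly one e-in)
bond 1 →TF1  (TF TF1: opposite of bond 0)
bond 4 →J2  (J2 flow already set via bond 1)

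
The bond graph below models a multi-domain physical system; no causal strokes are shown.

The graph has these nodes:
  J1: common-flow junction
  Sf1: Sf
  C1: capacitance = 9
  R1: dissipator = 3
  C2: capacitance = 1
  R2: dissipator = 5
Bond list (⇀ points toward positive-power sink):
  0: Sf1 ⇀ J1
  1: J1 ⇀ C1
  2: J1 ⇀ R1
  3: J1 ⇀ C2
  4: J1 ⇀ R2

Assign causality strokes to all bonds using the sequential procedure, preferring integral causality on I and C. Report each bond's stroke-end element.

#0 |Sf1
#1 |J1
#2 |J1
#3 |J1
#4 |J1

β0 stroke at Sf1  (Sf1: flow source, stroke at near end)
β1 stroke at J1  (J1: bond 0 brought flow, rest push out)
β2 stroke at J1  (1-jn J1 has f-setter on 0)
β3 stroke at J1  (J1 flow already set via bond 0)
β4 stroke at J1  (J1 flow already set via bond 0)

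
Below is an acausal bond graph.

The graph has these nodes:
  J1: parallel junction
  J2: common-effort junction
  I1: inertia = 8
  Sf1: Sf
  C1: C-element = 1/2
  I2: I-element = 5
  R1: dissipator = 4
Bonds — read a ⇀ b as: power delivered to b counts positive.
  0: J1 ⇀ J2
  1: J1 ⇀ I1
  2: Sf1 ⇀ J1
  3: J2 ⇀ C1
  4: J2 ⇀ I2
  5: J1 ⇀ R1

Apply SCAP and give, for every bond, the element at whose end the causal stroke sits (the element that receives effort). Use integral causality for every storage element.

b2 stroke at Sf1  (source Sf1 imposes f)
b1 stroke at I1  (I1: I, integral causality)
b3 stroke at J2  (prefer integral on C1)
b0 stroke at J1  (J2: bond 3 brought effort, rest push out)
b4 stroke at I2  (0-jn J2 has e-setter on 3)
b5 stroke at R1  (J1: bond 0 brought effort, rest push out)

bond 0 →J1
bond 1 →I1
bond 2 →Sf1
bond 3 →J2
bond 4 →I2
bond 5 →R1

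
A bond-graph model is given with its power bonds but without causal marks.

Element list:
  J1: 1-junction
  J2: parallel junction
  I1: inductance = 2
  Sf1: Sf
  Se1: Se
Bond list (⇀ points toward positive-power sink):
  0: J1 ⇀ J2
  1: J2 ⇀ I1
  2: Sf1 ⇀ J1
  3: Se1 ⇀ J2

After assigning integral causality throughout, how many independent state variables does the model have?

bond 2 stroke→Sf1  (Sf1: flow source, stroke at near end)
bond 3 stroke→J2  (Se1 fixes effort; stroke away)
bond 0 stroke→J1  (J1: bond 2 brought flow, rest push out)
bond 1 stroke→I1  (0-jn J2 has e-setter on 3)

1  (I1 all integral)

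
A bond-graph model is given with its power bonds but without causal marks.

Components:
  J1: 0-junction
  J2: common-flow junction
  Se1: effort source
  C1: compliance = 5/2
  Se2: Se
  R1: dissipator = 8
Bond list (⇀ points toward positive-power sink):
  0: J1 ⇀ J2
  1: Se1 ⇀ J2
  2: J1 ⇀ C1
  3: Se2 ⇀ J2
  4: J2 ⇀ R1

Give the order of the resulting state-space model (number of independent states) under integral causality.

#1 stroke at J2  (Se1: effort source, stroke at far end)
#3 stroke at J2  (Se2 fixes effort; stroke away)
#2 stroke at J1  (prefer integral on C1)
#0 stroke at J2  (common-e at J1 fixed by 2)
#4 stroke at R1  (only one flow-in slot at J2)

1  (C1 all integral)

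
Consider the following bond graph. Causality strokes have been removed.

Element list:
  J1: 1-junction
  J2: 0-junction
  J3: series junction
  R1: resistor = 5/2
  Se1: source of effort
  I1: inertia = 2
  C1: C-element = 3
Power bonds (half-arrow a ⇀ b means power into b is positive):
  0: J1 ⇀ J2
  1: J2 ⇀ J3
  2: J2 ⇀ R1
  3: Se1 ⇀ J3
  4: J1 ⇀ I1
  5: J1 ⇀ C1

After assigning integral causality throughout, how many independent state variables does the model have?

β3 stroke at J3  (source Se1 imposes e)
β1 stroke at J2  (closing 1-jn rule on J3)
β0 stroke at J1  (J2 effort already set via bond 1)
β2 stroke at R1  (J2: bond 1 brought effort, rest push out)
β4 stroke at I1  (I1 outputs flow p/I1)
β5 stroke at J1  (J1: bond 4 brought flow, rest push out)

2  (C1, I1 all integral)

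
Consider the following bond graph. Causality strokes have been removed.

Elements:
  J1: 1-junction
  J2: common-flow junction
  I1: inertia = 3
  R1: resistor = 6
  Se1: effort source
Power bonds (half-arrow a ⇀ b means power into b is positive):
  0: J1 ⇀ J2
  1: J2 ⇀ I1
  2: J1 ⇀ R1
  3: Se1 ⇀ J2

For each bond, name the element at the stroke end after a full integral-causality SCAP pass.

b0 stroke at J2
b1 stroke at I1
b2 stroke at J1
b3 stroke at J2

b3 |J2  (source Se1 imposes e)
b1 |I1  (I1 outputs flow p/I1)
b0 |J2  (1-jn J2 has f-setter on 1)
b2 |J1  (common-f at J1 fixed by 0)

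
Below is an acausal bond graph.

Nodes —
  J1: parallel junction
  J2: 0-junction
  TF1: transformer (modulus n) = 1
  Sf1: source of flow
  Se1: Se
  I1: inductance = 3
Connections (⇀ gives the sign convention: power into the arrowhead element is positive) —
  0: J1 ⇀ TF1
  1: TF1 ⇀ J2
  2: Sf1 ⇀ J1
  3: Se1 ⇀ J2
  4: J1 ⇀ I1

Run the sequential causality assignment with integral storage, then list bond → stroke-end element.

#2 stroke→Sf1  (source Sf1 imposes f)
#3 stroke→J2  (Se1: effort source, stroke at far end)
#1 stroke→TF1  (0-jn J2 has e-setter on 3)
#0 stroke→J1  (TF TF1: opposite of bond 1)
#4 stroke→I1  (0-jn J1 has e-setter on 0)

b0 stroke at J1
b1 stroke at TF1
b2 stroke at Sf1
b3 stroke at J2
b4 stroke at I1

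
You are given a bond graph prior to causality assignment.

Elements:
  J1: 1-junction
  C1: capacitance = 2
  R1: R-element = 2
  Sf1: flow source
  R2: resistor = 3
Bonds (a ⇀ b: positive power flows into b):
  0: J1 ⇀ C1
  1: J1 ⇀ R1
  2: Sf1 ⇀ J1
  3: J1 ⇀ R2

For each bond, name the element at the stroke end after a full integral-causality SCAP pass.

#2 stroke→Sf1  (Sf1 fixes flow; stroke at Sf1)
#0 stroke→J1  (common-f at J1 fixed by 2)
#1 stroke→J1  (J1 flow already set via bond 2)
#3 stroke→J1  (J1: bond 2 brought flow, rest push out)

bond 0 |J1
bond 1 |J1
bond 2 |Sf1
bond 3 |J1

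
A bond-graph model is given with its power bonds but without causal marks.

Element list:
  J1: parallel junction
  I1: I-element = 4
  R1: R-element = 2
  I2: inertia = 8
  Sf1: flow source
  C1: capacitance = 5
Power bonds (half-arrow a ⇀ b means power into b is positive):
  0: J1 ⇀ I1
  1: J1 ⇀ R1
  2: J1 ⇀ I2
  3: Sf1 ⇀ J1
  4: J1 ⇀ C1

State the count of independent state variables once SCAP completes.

3  (C1, I1, I2 all integral)

bond 3 stroke at Sf1  (Sf1 fixes flow; stroke at Sf1)
bond 0 stroke at I1  (prefer integral on I1)
bond 2 stroke at I2  (I2 outputs flow p/I2)
bond 4 stroke at J1  (C1 integral (e out))
bond 1 stroke at R1  (J1: bond 4 brought effort, rest push out)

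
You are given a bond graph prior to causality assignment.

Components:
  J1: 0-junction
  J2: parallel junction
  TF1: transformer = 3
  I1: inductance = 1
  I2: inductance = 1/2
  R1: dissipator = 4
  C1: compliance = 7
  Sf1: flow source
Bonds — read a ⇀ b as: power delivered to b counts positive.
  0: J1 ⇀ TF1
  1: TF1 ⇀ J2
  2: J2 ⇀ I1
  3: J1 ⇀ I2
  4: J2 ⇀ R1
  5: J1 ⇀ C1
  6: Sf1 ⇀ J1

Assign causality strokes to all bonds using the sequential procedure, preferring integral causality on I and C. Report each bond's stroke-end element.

#0 →TF1
#1 →J2
#2 →I1
#3 →I2
#4 →R1
#5 →J1
#6 →Sf1

#6 |Sf1  (source Sf1 imposes f)
#2 |I1  (prefer integral on I1)
#3 |I2  (I2: I, integral causality)
#5 |J1  (prefer integral on C1)
#0 |TF1  (J1: bond 5 brought effort, rest push out)
#1 |J2  (TF TF1: opposite of bond 0)
#4 |R1  (common-e at J2 fixed by 1)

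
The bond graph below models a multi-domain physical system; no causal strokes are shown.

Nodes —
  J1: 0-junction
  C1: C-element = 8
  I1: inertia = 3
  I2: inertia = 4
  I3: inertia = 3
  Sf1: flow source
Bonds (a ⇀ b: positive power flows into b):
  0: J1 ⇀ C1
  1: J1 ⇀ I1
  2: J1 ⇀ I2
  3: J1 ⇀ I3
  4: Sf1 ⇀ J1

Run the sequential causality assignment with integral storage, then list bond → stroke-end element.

#4 stroke at Sf1  (Sf1 (Sf) sets flow on bond)
#0 stroke at J1  (C1: C, integral causality)
#1 stroke at I1  (J1 effort already set via bond 0)
#2 stroke at I2  (common-e at J1 fixed by 0)
#3 stroke at I3  (J1: bond 0 brought effort, rest push out)

β0 stroke at J1
β1 stroke at I1
β2 stroke at I2
β3 stroke at I3
β4 stroke at Sf1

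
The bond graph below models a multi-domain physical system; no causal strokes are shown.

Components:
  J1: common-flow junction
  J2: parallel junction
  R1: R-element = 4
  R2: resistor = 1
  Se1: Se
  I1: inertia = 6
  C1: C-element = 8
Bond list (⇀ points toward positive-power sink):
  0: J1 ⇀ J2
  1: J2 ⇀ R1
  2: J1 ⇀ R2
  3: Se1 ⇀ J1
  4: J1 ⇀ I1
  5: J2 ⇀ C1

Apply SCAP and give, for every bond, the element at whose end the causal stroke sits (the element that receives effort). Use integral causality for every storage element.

β3 stroke at J1  (Se1: effort source, stroke at far end)
β4 stroke at I1  (prefer integral on I1)
β0 stroke at J1  (common-f at J1 fixed by 4)
β2 stroke at J1  (1-jn J1 has f-setter on 4)
β5 stroke at J2  (prefer integral on C1)
β1 stroke at R1  (J2: bond 5 brought effort, rest push out)

#0 stroke at J1
#1 stroke at R1
#2 stroke at J1
#3 stroke at J1
#4 stroke at I1
#5 stroke at J2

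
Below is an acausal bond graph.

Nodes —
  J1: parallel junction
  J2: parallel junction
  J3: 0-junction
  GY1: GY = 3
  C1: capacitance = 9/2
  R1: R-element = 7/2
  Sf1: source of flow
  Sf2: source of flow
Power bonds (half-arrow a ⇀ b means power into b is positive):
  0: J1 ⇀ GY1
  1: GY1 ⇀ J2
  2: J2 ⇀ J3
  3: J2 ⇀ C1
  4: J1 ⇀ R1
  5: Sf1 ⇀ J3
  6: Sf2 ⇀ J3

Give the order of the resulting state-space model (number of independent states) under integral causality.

1  (C1 all integral)

b5 stroke→Sf1  (source Sf1 imposes f)
b6 stroke→Sf2  (Sf2 (Sf) sets flow on bond)
b2 stroke→J3  (closing 0-jn rule on J3)
b3 stroke→J2  (C1: C, integral causality)
b1 stroke→GY1  (common-e at J2 fixed by 3)
b0 stroke→GY1  (GY GY1: same side as bond 1)
b4 stroke→J1  (J1 needs exactly one e-in)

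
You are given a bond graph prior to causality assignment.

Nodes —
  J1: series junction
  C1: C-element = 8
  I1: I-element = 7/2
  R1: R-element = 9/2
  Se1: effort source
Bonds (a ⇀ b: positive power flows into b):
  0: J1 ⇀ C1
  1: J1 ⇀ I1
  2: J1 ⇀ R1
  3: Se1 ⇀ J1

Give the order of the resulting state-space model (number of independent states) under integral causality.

#3 stroke at J1  (Se1 (Se) sets effort on bond)
#0 stroke at J1  (C1 outputs effort q/C1)
#1 stroke at I1  (I1 outputs flow p/I1)
#2 stroke at J1  (common-f at J1 fixed by 1)

2  (C1, I1 all integral)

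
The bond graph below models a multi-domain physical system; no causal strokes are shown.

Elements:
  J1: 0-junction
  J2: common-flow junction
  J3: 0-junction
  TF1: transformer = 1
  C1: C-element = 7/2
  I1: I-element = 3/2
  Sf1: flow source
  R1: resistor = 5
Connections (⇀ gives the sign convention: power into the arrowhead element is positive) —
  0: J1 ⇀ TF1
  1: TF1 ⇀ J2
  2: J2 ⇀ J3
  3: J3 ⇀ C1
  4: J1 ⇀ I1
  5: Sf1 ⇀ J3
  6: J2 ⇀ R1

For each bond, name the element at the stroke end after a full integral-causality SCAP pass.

β0 |J1
β1 |TF1
β2 |J2
β3 |J3
β4 |I1
β5 |Sf1
β6 |J2

#5 →Sf1  (Sf1 (Sf) sets flow on bond)
#3 →J3  (C1: C, integral causality)
#2 →J2  (common-e at J3 fixed by 3)
#4 →I1  (I1 outputs flow p/I1)
#0 →J1  (J1 needs exactly one e-in)
#1 →TF1  (TF1 one-in-one-out from 0)
#6 →J2  (1-jn J2 has f-setter on 1)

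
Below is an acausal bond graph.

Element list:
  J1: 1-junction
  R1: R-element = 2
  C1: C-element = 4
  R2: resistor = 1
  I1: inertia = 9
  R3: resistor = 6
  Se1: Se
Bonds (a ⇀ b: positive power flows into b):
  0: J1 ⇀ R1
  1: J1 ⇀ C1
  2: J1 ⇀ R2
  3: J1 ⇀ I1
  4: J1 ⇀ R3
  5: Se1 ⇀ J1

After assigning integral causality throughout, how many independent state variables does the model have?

b5 →J1  (Se1 fixes effort; stroke away)
b1 →J1  (prefer integral on C1)
b3 →I1  (I1: I, integral causality)
b0 →J1  (1-jn J1 has f-setter on 3)
b2 →J1  (1-jn J1 has f-setter on 3)
b4 →J1  (J1 flow already set via bond 3)

2  (C1, I1 all integral)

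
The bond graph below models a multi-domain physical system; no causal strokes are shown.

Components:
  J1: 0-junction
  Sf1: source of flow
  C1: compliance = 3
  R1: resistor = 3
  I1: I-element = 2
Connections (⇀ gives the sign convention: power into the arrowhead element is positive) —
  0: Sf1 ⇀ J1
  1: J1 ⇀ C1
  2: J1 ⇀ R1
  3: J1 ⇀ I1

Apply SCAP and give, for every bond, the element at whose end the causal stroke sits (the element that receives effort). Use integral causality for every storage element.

b0 |Sf1
b1 |J1
b2 |R1
b3 |I1

β0 stroke→Sf1  (Sf1 fixes flow; stroke at Sf1)
β1 stroke→J1  (C1: C, integral causality)
β2 stroke→R1  (J1: bond 1 brought effort, rest push out)
β3 stroke→I1  (J1: bond 1 brought effort, rest push out)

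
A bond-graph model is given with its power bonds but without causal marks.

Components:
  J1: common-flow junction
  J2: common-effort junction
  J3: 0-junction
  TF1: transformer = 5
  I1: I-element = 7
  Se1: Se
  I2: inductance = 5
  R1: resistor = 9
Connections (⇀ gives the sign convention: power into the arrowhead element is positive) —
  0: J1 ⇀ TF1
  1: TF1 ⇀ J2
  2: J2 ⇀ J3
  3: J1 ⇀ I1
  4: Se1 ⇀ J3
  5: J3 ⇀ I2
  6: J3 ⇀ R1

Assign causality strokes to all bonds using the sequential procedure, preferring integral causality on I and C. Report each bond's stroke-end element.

β4 stroke→J3  (source Se1 imposes e)
β2 stroke→J2  (J3 effort already set via bond 4)
β5 stroke→I2  (common-e at J3 fixed by 4)
β6 stroke→R1  (J3: bond 4 brought effort, rest push out)
β1 stroke→TF1  (common-e at J2 fixed by 2)
β0 stroke→J1  (TF1 one-in-one-out from 1)
β3 stroke→I1  (closing 1-jn rule on J1)

β0 stroke at J1
β1 stroke at TF1
β2 stroke at J2
β3 stroke at I1
β4 stroke at J3
β5 stroke at I2
β6 stroke at R1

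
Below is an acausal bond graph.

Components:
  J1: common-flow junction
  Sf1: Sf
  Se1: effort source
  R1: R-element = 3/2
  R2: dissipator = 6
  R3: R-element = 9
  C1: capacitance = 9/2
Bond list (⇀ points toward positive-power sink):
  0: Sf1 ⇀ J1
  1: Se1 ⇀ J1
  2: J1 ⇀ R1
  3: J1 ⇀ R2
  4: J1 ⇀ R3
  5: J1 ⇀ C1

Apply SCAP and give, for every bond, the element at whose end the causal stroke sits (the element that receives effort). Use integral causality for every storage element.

β0 →Sf1
β1 →J1
β2 →J1
β3 →J1
β4 →J1
β5 →J1

#0 →Sf1  (Sf1 (Sf) sets flow on bond)
#1 →J1  (Se1: effort source, stroke at far end)
#2 →J1  (common-f at J1 fixed by 0)
#3 →J1  (common-f at J1 fixed by 0)
#4 →J1  (1-jn J1 has f-setter on 0)
#5 →J1  (common-f at J1 fixed by 0)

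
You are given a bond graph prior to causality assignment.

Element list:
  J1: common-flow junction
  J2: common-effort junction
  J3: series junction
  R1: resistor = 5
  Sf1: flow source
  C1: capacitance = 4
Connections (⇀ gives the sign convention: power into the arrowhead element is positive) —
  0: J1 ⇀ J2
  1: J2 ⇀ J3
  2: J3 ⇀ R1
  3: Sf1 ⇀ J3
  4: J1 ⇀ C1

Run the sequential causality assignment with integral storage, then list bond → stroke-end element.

bond 0 stroke at J2
bond 1 stroke at J3
bond 2 stroke at J3
bond 3 stroke at Sf1
bond 4 stroke at J1

b3 |Sf1  (Sf1 (Sf) sets flow on bond)
b1 |J3  (J3: bond 3 brought flow, rest push out)
b2 |J3  (J3: bond 3 brought flow, rest push out)
b0 |J2  (only one effort-in slot at J2)
b4 |J1  (J1 flow already set via bond 0)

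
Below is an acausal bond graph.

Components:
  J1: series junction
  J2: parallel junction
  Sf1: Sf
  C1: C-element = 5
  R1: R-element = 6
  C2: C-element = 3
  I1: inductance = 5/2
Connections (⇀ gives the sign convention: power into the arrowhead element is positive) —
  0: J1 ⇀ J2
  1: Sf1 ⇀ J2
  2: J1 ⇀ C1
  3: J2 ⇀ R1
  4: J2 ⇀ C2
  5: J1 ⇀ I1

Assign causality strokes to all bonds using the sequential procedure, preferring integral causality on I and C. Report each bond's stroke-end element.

bond 0 |J1
bond 1 |Sf1
bond 2 |J1
bond 3 |R1
bond 4 |J2
bond 5 |I1

b1 stroke at Sf1  (Sf1 fixes flow; stroke at Sf1)
b2 stroke at J1  (C1 integral (e out))
b4 stroke at J2  (C2 outputs effort q/C2)
b0 stroke at J1  (J2: bond 4 brought effort, rest push out)
b3 stroke at R1  (J2 effort already set via bond 4)
b5 stroke at I1  (J1 needs exactly one f-in)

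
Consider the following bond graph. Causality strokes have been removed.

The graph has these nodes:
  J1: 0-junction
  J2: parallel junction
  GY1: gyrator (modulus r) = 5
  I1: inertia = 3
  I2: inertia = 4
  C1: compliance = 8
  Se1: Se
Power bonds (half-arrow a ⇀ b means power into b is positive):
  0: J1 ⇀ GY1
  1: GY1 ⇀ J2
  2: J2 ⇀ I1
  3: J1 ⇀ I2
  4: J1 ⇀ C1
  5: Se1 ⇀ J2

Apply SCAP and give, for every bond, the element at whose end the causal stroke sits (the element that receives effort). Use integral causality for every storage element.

β0 stroke at GY1
β1 stroke at GY1
β2 stroke at I1
β3 stroke at I2
β4 stroke at J1
β5 stroke at J2

b5 stroke→J2  (Se1 fixes effort; stroke away)
b1 stroke→GY1  (common-e at J2 fixed by 5)
b2 stroke→I1  (J2 effort already set via bond 5)
b0 stroke→GY1  (GY1: gyrator matches bond 1)
b3 stroke→I2  (prefer integral on I2)
b4 stroke→J1  (only one effort-in slot at J1)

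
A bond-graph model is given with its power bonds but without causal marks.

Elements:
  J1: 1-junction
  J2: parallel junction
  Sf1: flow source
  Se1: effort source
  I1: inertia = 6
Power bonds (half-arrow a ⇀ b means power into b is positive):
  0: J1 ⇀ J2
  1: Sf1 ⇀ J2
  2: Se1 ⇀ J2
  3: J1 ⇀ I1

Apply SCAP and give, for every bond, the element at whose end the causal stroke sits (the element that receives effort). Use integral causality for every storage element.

bond 1 stroke→Sf1  (Sf1 (Sf) sets flow on bond)
bond 2 stroke→J2  (Se1 fixes effort; stroke away)
bond 0 stroke→J1  (J2 effort already set via bond 2)
bond 3 stroke→I1  (J1: last free bond brings flow in)

bond 0 stroke at J1
bond 1 stroke at Sf1
bond 2 stroke at J2
bond 3 stroke at I1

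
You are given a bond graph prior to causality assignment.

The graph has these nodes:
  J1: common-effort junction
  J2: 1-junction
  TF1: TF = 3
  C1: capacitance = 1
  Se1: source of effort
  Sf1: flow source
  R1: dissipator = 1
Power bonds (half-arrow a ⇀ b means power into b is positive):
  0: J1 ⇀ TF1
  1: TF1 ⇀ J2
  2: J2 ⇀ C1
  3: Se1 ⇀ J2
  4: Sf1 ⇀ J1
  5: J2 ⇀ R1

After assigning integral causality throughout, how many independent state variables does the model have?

1  (C1 all integral)

bond 3 |J2  (Se1 (Se) sets effort on bond)
bond 4 |Sf1  (Sf1: flow source, stroke at near end)
bond 0 |J1  (only one effort-in slot at J1)
bond 1 |TF1  (TF1: transformer flips bond 0)
bond 2 |J2  (1-jn J2 has f-setter on 1)
bond 5 |J2  (J2: bond 1 brought flow, rest push out)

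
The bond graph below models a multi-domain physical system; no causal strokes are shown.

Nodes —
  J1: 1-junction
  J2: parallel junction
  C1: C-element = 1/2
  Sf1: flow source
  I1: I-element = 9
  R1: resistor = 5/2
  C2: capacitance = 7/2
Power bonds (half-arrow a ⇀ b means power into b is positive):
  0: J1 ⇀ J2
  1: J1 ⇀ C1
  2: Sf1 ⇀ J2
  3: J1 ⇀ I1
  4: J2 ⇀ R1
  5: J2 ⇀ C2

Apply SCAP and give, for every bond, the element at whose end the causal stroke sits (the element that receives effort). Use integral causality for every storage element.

b0 stroke→J1
b1 stroke→J1
b2 stroke→Sf1
b3 stroke→I1
b4 stroke→R1
b5 stroke→J2

#2 →Sf1  (Sf1 (Sf) sets flow on bond)
#1 →J1  (C1 integral (e out))
#3 →I1  (prefer integral on I1)
#0 →J1  (J1 flow already set via bond 3)
#5 →J2  (prefer integral on C2)
#4 →R1  (common-e at J2 fixed by 5)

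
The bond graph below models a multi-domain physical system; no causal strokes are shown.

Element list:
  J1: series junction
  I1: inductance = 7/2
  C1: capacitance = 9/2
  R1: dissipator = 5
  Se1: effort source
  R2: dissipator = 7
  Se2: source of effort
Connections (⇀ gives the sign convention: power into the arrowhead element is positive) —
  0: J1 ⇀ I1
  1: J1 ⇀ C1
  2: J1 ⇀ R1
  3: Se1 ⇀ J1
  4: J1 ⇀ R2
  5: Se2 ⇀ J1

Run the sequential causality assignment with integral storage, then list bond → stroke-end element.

β3 |J1  (Se1 (Se) sets effort on bond)
β5 |J1  (source Se2 imposes e)
β0 |I1  (I1 outputs flow p/I1)
β1 |J1  (1-jn J1 has f-setter on 0)
β2 |J1  (J1 flow already set via bond 0)
β4 |J1  (J1: bond 0 brought flow, rest push out)

bond 0 stroke→I1
bond 1 stroke→J1
bond 2 stroke→J1
bond 3 stroke→J1
bond 4 stroke→J1
bond 5 stroke→J1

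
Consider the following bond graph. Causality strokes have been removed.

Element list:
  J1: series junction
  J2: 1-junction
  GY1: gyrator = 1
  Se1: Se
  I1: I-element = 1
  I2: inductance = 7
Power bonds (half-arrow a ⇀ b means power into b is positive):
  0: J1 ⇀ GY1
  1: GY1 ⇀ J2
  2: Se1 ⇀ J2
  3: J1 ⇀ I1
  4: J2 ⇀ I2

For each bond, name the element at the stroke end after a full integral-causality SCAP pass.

#2 stroke→J2  (Se1 fixes effort; stroke away)
#3 stroke→I1  (prefer integral on I1)
#0 stroke→J1  (J1: bond 3 brought flow, rest push out)
#1 stroke→J2  (GY GY1: same side as bond 0)
#4 stroke→I2  (closing 1-jn rule on J2)

#0 stroke→J1
#1 stroke→J2
#2 stroke→J2
#3 stroke→I1
#4 stroke→I2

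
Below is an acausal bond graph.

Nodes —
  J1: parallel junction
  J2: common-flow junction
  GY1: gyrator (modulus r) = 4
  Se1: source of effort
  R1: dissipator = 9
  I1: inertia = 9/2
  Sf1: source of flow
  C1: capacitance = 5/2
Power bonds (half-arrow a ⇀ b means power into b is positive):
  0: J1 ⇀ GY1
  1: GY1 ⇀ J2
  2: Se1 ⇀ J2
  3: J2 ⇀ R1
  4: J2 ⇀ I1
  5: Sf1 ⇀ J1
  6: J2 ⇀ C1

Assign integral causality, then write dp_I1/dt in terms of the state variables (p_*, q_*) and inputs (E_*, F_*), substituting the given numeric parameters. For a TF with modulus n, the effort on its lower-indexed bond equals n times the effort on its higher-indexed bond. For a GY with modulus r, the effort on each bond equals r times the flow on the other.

dp_I1/dt = E_Se1 + 4*F_Sf1 - 2*p_I1 - 2*q_C1/5

β2 |J2  (source Se1 imposes e)
β5 |Sf1  (source Sf1 imposes f)
β0 |J1  (J1: last free bond brings effort in)
β1 |J2  (GY1: gyrator matches bond 0)
β4 |I1  (I1 integral (f out))
β3 |J2  (common-f at J2 fixed by 4)
β6 |J2  (J2 flow already set via bond 4)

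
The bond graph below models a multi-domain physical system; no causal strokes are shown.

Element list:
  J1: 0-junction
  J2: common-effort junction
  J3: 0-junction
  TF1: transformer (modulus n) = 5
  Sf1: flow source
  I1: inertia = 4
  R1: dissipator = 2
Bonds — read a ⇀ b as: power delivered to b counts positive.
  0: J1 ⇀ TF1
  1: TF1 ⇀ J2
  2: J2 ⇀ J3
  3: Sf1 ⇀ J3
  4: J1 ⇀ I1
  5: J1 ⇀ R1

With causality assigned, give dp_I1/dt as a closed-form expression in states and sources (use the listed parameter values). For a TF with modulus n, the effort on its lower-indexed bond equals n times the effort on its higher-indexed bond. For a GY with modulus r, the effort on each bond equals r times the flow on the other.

dp_I1/dt = 2*F_Sf1/5 - p_I1/2

b3 |Sf1  (Sf1 (Sf) sets flow on bond)
b2 |J3  (J3: last free bond brings effort in)
b1 |J2  (only one effort-in slot at J2)
b0 |TF1  (TF1: transformer flips bond 1)
b4 |I1  (I1 integral (f out))
b5 |J1  (only one effort-in slot at J1)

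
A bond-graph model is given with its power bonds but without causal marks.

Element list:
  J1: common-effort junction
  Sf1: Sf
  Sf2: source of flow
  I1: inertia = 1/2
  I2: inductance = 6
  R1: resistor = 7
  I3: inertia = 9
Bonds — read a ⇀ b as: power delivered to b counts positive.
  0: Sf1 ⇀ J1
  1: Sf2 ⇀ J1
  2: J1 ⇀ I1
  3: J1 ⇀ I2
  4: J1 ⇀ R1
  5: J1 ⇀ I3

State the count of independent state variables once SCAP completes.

β0 →Sf1  (source Sf1 imposes f)
β1 →Sf2  (Sf2 (Sf) sets flow on bond)
β2 →I1  (I1 integral (f out))
β3 →I2  (I2 outputs flow p/I2)
β5 →I3  (I3: I, integral causality)
β4 →J1  (closing 0-jn rule on J1)

3  (I1, I2, I3 all integral)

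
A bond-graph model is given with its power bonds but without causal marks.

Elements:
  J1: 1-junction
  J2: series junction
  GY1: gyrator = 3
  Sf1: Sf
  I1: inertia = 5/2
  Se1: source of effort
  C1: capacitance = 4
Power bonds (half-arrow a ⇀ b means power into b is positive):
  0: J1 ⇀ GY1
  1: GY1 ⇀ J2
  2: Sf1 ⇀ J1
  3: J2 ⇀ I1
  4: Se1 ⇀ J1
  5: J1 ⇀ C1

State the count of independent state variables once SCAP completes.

2  (C1, I1 all integral)

b2 stroke→Sf1  (source Sf1 imposes f)
b4 stroke→J1  (Se1 (Se) sets effort on bond)
b0 stroke→J1  (J1: bond 2 brought flow, rest push out)
b5 stroke→J1  (common-f at J1 fixed by 2)
b1 stroke→J2  (GY GY1: same side as bond 0)
b3 stroke→I1  (J2 needs exactly one f-in)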